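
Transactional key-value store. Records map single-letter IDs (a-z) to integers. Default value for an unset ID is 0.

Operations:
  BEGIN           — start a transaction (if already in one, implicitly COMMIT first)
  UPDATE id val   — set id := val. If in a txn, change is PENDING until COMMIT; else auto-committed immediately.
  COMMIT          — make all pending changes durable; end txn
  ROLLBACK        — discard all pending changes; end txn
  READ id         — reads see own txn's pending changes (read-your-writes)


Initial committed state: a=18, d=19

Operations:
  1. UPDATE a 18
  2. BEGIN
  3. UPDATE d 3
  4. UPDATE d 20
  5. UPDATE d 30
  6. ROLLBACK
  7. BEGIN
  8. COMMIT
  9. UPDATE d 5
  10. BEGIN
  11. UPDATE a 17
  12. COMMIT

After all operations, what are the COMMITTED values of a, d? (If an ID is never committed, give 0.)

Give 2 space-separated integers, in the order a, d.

Initial committed: {a=18, d=19}
Op 1: UPDATE a=18 (auto-commit; committed a=18)
Op 2: BEGIN: in_txn=True, pending={}
Op 3: UPDATE d=3 (pending; pending now {d=3})
Op 4: UPDATE d=20 (pending; pending now {d=20})
Op 5: UPDATE d=30 (pending; pending now {d=30})
Op 6: ROLLBACK: discarded pending ['d']; in_txn=False
Op 7: BEGIN: in_txn=True, pending={}
Op 8: COMMIT: merged [] into committed; committed now {a=18, d=19}
Op 9: UPDATE d=5 (auto-commit; committed d=5)
Op 10: BEGIN: in_txn=True, pending={}
Op 11: UPDATE a=17 (pending; pending now {a=17})
Op 12: COMMIT: merged ['a'] into committed; committed now {a=17, d=5}
Final committed: {a=17, d=5}

Answer: 17 5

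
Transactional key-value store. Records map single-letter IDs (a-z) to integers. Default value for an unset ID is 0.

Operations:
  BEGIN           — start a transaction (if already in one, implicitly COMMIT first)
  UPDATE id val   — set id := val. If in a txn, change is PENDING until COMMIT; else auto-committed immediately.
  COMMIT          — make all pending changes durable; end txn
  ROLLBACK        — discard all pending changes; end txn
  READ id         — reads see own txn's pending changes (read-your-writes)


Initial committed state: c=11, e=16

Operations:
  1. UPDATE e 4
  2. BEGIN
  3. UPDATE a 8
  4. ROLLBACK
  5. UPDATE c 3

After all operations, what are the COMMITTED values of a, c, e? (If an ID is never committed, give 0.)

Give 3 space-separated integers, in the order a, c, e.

Answer: 0 3 4

Derivation:
Initial committed: {c=11, e=16}
Op 1: UPDATE e=4 (auto-commit; committed e=4)
Op 2: BEGIN: in_txn=True, pending={}
Op 3: UPDATE a=8 (pending; pending now {a=8})
Op 4: ROLLBACK: discarded pending ['a']; in_txn=False
Op 5: UPDATE c=3 (auto-commit; committed c=3)
Final committed: {c=3, e=4}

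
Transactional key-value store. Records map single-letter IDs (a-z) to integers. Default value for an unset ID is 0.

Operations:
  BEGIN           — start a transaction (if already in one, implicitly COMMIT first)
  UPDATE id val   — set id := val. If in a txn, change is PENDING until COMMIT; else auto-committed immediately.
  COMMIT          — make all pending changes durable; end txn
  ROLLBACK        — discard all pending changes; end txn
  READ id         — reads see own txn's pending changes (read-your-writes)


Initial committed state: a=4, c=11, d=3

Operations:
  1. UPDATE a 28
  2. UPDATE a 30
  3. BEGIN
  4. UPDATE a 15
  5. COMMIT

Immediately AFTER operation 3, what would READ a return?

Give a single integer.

Answer: 30

Derivation:
Initial committed: {a=4, c=11, d=3}
Op 1: UPDATE a=28 (auto-commit; committed a=28)
Op 2: UPDATE a=30 (auto-commit; committed a=30)
Op 3: BEGIN: in_txn=True, pending={}
After op 3: visible(a) = 30 (pending={}, committed={a=30, c=11, d=3})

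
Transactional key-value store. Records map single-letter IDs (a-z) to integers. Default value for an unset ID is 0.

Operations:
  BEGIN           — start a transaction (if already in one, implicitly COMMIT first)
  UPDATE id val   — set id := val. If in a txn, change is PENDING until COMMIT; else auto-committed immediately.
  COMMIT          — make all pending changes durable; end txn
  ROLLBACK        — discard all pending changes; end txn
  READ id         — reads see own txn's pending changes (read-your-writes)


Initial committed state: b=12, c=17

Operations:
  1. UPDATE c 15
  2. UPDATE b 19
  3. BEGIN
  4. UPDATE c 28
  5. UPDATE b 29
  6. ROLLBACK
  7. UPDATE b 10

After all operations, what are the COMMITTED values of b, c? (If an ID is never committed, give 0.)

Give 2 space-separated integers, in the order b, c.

Initial committed: {b=12, c=17}
Op 1: UPDATE c=15 (auto-commit; committed c=15)
Op 2: UPDATE b=19 (auto-commit; committed b=19)
Op 3: BEGIN: in_txn=True, pending={}
Op 4: UPDATE c=28 (pending; pending now {c=28})
Op 5: UPDATE b=29 (pending; pending now {b=29, c=28})
Op 6: ROLLBACK: discarded pending ['b', 'c']; in_txn=False
Op 7: UPDATE b=10 (auto-commit; committed b=10)
Final committed: {b=10, c=15}

Answer: 10 15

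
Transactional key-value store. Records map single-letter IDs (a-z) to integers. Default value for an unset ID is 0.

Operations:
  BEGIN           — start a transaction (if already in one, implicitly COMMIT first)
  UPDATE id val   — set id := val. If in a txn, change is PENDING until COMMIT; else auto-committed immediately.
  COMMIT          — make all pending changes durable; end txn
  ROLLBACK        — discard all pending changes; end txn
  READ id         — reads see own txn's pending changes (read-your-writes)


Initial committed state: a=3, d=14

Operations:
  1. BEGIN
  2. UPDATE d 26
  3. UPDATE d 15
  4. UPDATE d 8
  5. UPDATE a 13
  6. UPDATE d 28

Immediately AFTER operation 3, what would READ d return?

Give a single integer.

Answer: 15

Derivation:
Initial committed: {a=3, d=14}
Op 1: BEGIN: in_txn=True, pending={}
Op 2: UPDATE d=26 (pending; pending now {d=26})
Op 3: UPDATE d=15 (pending; pending now {d=15})
After op 3: visible(d) = 15 (pending={d=15}, committed={a=3, d=14})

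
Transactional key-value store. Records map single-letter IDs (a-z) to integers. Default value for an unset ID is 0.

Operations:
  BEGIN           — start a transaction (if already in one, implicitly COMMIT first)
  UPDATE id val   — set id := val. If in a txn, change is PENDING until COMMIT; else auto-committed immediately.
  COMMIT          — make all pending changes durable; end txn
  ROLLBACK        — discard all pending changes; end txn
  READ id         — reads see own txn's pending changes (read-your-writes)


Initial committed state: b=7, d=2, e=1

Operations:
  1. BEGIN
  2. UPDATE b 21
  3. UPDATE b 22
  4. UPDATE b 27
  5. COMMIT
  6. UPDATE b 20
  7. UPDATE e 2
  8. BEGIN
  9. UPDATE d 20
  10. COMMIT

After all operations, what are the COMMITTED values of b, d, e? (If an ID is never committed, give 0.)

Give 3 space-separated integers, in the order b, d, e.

Answer: 20 20 2

Derivation:
Initial committed: {b=7, d=2, e=1}
Op 1: BEGIN: in_txn=True, pending={}
Op 2: UPDATE b=21 (pending; pending now {b=21})
Op 3: UPDATE b=22 (pending; pending now {b=22})
Op 4: UPDATE b=27 (pending; pending now {b=27})
Op 5: COMMIT: merged ['b'] into committed; committed now {b=27, d=2, e=1}
Op 6: UPDATE b=20 (auto-commit; committed b=20)
Op 7: UPDATE e=2 (auto-commit; committed e=2)
Op 8: BEGIN: in_txn=True, pending={}
Op 9: UPDATE d=20 (pending; pending now {d=20})
Op 10: COMMIT: merged ['d'] into committed; committed now {b=20, d=20, e=2}
Final committed: {b=20, d=20, e=2}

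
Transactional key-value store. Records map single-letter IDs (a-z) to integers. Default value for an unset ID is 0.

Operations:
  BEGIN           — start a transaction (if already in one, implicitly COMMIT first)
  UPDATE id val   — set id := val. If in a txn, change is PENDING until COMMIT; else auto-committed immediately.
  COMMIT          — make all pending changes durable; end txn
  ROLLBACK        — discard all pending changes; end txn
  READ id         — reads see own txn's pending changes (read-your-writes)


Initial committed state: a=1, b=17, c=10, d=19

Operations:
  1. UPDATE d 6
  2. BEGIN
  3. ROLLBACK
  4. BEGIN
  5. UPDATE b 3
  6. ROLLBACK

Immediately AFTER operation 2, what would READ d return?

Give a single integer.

Initial committed: {a=1, b=17, c=10, d=19}
Op 1: UPDATE d=6 (auto-commit; committed d=6)
Op 2: BEGIN: in_txn=True, pending={}
After op 2: visible(d) = 6 (pending={}, committed={a=1, b=17, c=10, d=6})

Answer: 6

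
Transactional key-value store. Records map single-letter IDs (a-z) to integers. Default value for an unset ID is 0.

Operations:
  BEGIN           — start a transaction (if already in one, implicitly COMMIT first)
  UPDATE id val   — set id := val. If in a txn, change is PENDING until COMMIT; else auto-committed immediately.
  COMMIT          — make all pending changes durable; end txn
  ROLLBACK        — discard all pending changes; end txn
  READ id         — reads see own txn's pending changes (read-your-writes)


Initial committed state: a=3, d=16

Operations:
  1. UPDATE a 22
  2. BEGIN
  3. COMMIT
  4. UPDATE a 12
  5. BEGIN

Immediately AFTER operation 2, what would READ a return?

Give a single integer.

Initial committed: {a=3, d=16}
Op 1: UPDATE a=22 (auto-commit; committed a=22)
Op 2: BEGIN: in_txn=True, pending={}
After op 2: visible(a) = 22 (pending={}, committed={a=22, d=16})

Answer: 22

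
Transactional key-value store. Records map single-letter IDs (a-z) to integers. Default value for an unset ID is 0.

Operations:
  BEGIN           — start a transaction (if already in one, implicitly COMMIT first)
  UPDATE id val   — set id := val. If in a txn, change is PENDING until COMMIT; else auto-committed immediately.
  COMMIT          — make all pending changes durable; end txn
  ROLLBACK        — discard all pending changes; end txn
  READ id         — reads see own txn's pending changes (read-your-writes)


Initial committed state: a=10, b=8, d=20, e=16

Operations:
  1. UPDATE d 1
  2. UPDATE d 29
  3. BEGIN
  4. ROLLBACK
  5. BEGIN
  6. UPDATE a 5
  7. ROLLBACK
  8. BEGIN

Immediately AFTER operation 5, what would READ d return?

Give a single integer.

Initial committed: {a=10, b=8, d=20, e=16}
Op 1: UPDATE d=1 (auto-commit; committed d=1)
Op 2: UPDATE d=29 (auto-commit; committed d=29)
Op 3: BEGIN: in_txn=True, pending={}
Op 4: ROLLBACK: discarded pending []; in_txn=False
Op 5: BEGIN: in_txn=True, pending={}
After op 5: visible(d) = 29 (pending={}, committed={a=10, b=8, d=29, e=16})

Answer: 29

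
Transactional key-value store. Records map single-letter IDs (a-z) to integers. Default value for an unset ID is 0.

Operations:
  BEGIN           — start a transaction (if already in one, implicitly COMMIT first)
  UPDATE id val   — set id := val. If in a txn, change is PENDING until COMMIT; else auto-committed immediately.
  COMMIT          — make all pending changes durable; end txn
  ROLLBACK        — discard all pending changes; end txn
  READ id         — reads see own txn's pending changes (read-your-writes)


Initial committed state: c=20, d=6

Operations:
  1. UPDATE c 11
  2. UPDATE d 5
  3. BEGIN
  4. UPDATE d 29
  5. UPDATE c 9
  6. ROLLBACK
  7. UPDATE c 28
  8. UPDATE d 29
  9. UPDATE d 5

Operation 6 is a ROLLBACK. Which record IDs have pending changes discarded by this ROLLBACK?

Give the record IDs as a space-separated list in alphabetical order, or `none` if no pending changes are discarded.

Answer: c d

Derivation:
Initial committed: {c=20, d=6}
Op 1: UPDATE c=11 (auto-commit; committed c=11)
Op 2: UPDATE d=5 (auto-commit; committed d=5)
Op 3: BEGIN: in_txn=True, pending={}
Op 4: UPDATE d=29 (pending; pending now {d=29})
Op 5: UPDATE c=9 (pending; pending now {c=9, d=29})
Op 6: ROLLBACK: discarded pending ['c', 'd']; in_txn=False
Op 7: UPDATE c=28 (auto-commit; committed c=28)
Op 8: UPDATE d=29 (auto-commit; committed d=29)
Op 9: UPDATE d=5 (auto-commit; committed d=5)
ROLLBACK at op 6 discards: ['c', 'd']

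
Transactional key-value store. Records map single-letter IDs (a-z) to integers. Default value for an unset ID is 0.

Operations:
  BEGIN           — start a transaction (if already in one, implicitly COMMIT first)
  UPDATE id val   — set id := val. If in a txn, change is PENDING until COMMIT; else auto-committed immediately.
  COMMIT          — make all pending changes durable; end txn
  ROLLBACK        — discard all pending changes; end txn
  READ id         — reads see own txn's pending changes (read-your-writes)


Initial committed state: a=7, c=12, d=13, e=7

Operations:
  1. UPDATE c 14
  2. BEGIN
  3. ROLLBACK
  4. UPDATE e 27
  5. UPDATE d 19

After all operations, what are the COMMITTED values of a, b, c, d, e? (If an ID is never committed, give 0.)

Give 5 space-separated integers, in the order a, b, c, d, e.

Initial committed: {a=7, c=12, d=13, e=7}
Op 1: UPDATE c=14 (auto-commit; committed c=14)
Op 2: BEGIN: in_txn=True, pending={}
Op 3: ROLLBACK: discarded pending []; in_txn=False
Op 4: UPDATE e=27 (auto-commit; committed e=27)
Op 5: UPDATE d=19 (auto-commit; committed d=19)
Final committed: {a=7, c=14, d=19, e=27}

Answer: 7 0 14 19 27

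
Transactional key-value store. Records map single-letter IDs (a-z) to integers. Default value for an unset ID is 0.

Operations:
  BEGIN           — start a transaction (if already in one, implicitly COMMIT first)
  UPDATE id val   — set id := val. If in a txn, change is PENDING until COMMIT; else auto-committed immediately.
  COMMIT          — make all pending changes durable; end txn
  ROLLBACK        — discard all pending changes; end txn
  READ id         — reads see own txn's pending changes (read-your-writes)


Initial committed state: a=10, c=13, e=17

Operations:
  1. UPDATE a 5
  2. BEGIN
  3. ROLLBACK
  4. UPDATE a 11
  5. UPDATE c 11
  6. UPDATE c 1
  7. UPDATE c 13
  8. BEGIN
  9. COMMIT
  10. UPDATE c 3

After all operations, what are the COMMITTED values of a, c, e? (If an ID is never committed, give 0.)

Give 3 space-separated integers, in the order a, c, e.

Initial committed: {a=10, c=13, e=17}
Op 1: UPDATE a=5 (auto-commit; committed a=5)
Op 2: BEGIN: in_txn=True, pending={}
Op 3: ROLLBACK: discarded pending []; in_txn=False
Op 4: UPDATE a=11 (auto-commit; committed a=11)
Op 5: UPDATE c=11 (auto-commit; committed c=11)
Op 6: UPDATE c=1 (auto-commit; committed c=1)
Op 7: UPDATE c=13 (auto-commit; committed c=13)
Op 8: BEGIN: in_txn=True, pending={}
Op 9: COMMIT: merged [] into committed; committed now {a=11, c=13, e=17}
Op 10: UPDATE c=3 (auto-commit; committed c=3)
Final committed: {a=11, c=3, e=17}

Answer: 11 3 17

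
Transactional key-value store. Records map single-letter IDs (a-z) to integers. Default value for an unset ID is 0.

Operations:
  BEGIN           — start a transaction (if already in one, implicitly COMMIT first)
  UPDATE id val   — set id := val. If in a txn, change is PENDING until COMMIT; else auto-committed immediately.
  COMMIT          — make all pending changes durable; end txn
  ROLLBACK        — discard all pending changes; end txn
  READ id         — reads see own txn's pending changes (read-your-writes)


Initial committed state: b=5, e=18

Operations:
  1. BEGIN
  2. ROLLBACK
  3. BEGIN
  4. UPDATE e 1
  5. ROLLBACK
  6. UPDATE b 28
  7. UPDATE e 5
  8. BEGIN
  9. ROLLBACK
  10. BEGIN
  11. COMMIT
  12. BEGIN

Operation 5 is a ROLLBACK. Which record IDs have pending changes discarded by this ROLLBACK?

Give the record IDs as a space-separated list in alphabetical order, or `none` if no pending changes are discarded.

Answer: e

Derivation:
Initial committed: {b=5, e=18}
Op 1: BEGIN: in_txn=True, pending={}
Op 2: ROLLBACK: discarded pending []; in_txn=False
Op 3: BEGIN: in_txn=True, pending={}
Op 4: UPDATE e=1 (pending; pending now {e=1})
Op 5: ROLLBACK: discarded pending ['e']; in_txn=False
Op 6: UPDATE b=28 (auto-commit; committed b=28)
Op 7: UPDATE e=5 (auto-commit; committed e=5)
Op 8: BEGIN: in_txn=True, pending={}
Op 9: ROLLBACK: discarded pending []; in_txn=False
Op 10: BEGIN: in_txn=True, pending={}
Op 11: COMMIT: merged [] into committed; committed now {b=28, e=5}
Op 12: BEGIN: in_txn=True, pending={}
ROLLBACK at op 5 discards: ['e']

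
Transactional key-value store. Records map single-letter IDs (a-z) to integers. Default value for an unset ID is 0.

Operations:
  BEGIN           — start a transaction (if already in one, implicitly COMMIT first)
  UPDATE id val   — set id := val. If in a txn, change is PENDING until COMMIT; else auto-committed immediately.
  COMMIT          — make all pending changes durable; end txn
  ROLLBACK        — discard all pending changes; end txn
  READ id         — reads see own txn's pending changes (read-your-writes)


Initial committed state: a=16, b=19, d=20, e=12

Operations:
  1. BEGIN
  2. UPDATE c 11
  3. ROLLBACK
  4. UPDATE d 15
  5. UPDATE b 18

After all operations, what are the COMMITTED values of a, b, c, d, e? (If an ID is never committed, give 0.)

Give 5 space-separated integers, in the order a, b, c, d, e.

Initial committed: {a=16, b=19, d=20, e=12}
Op 1: BEGIN: in_txn=True, pending={}
Op 2: UPDATE c=11 (pending; pending now {c=11})
Op 3: ROLLBACK: discarded pending ['c']; in_txn=False
Op 4: UPDATE d=15 (auto-commit; committed d=15)
Op 5: UPDATE b=18 (auto-commit; committed b=18)
Final committed: {a=16, b=18, d=15, e=12}

Answer: 16 18 0 15 12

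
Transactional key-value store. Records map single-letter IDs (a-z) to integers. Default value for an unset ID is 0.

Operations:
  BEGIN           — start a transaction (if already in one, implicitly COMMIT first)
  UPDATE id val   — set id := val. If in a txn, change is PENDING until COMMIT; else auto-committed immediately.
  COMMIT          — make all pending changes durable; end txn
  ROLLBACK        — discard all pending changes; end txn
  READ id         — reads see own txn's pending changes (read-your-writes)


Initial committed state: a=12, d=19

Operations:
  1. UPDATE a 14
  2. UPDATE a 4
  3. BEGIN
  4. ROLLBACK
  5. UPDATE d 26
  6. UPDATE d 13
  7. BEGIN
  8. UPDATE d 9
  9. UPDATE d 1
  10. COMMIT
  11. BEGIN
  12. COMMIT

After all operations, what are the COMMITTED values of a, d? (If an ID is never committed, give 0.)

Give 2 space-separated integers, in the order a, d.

Initial committed: {a=12, d=19}
Op 1: UPDATE a=14 (auto-commit; committed a=14)
Op 2: UPDATE a=4 (auto-commit; committed a=4)
Op 3: BEGIN: in_txn=True, pending={}
Op 4: ROLLBACK: discarded pending []; in_txn=False
Op 5: UPDATE d=26 (auto-commit; committed d=26)
Op 6: UPDATE d=13 (auto-commit; committed d=13)
Op 7: BEGIN: in_txn=True, pending={}
Op 8: UPDATE d=9 (pending; pending now {d=9})
Op 9: UPDATE d=1 (pending; pending now {d=1})
Op 10: COMMIT: merged ['d'] into committed; committed now {a=4, d=1}
Op 11: BEGIN: in_txn=True, pending={}
Op 12: COMMIT: merged [] into committed; committed now {a=4, d=1}
Final committed: {a=4, d=1}

Answer: 4 1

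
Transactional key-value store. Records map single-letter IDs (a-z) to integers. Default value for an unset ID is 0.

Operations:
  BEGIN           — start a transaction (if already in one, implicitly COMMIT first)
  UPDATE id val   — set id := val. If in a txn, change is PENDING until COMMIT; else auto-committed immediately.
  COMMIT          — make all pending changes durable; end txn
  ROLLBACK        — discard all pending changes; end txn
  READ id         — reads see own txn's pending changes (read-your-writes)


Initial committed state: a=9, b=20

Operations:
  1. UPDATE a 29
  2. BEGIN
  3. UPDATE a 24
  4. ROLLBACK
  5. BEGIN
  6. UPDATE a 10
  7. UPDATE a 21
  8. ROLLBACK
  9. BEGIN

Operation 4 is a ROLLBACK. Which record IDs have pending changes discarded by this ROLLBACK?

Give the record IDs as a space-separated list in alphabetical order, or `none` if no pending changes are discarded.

Answer: a

Derivation:
Initial committed: {a=9, b=20}
Op 1: UPDATE a=29 (auto-commit; committed a=29)
Op 2: BEGIN: in_txn=True, pending={}
Op 3: UPDATE a=24 (pending; pending now {a=24})
Op 4: ROLLBACK: discarded pending ['a']; in_txn=False
Op 5: BEGIN: in_txn=True, pending={}
Op 6: UPDATE a=10 (pending; pending now {a=10})
Op 7: UPDATE a=21 (pending; pending now {a=21})
Op 8: ROLLBACK: discarded pending ['a']; in_txn=False
Op 9: BEGIN: in_txn=True, pending={}
ROLLBACK at op 4 discards: ['a']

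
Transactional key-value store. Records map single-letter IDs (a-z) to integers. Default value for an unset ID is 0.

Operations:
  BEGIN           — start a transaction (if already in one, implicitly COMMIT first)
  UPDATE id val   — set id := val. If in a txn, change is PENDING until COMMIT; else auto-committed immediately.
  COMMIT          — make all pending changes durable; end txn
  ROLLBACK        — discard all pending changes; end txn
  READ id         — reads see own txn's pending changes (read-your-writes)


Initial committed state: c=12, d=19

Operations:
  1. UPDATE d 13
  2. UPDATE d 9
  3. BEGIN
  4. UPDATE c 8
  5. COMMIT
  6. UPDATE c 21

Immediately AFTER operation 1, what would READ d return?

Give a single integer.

Answer: 13

Derivation:
Initial committed: {c=12, d=19}
Op 1: UPDATE d=13 (auto-commit; committed d=13)
After op 1: visible(d) = 13 (pending={}, committed={c=12, d=13})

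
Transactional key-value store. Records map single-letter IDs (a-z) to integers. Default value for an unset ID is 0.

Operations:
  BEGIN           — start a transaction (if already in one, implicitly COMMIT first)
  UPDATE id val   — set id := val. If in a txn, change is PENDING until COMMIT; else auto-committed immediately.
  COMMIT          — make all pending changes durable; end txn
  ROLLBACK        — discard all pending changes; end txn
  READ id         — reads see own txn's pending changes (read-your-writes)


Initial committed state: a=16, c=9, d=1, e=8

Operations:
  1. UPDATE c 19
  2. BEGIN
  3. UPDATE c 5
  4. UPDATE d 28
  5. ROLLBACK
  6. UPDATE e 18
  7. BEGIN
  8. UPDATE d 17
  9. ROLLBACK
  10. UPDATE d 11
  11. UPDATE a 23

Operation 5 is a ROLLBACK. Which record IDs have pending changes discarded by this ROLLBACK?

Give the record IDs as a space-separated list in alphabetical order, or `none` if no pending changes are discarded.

Initial committed: {a=16, c=9, d=1, e=8}
Op 1: UPDATE c=19 (auto-commit; committed c=19)
Op 2: BEGIN: in_txn=True, pending={}
Op 3: UPDATE c=5 (pending; pending now {c=5})
Op 4: UPDATE d=28 (pending; pending now {c=5, d=28})
Op 5: ROLLBACK: discarded pending ['c', 'd']; in_txn=False
Op 6: UPDATE e=18 (auto-commit; committed e=18)
Op 7: BEGIN: in_txn=True, pending={}
Op 8: UPDATE d=17 (pending; pending now {d=17})
Op 9: ROLLBACK: discarded pending ['d']; in_txn=False
Op 10: UPDATE d=11 (auto-commit; committed d=11)
Op 11: UPDATE a=23 (auto-commit; committed a=23)
ROLLBACK at op 5 discards: ['c', 'd']

Answer: c d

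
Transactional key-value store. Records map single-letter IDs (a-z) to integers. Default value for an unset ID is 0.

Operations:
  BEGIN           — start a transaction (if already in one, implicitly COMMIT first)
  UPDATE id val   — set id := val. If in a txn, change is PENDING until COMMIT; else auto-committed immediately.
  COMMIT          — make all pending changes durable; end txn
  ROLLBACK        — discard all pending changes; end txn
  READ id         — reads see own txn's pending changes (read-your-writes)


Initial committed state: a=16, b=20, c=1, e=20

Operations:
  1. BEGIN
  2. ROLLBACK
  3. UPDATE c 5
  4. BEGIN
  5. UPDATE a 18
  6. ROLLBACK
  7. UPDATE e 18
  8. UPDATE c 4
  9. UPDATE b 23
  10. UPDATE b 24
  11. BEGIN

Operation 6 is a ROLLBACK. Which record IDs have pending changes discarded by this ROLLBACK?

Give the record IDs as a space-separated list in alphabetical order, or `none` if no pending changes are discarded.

Answer: a

Derivation:
Initial committed: {a=16, b=20, c=1, e=20}
Op 1: BEGIN: in_txn=True, pending={}
Op 2: ROLLBACK: discarded pending []; in_txn=False
Op 3: UPDATE c=5 (auto-commit; committed c=5)
Op 4: BEGIN: in_txn=True, pending={}
Op 5: UPDATE a=18 (pending; pending now {a=18})
Op 6: ROLLBACK: discarded pending ['a']; in_txn=False
Op 7: UPDATE e=18 (auto-commit; committed e=18)
Op 8: UPDATE c=4 (auto-commit; committed c=4)
Op 9: UPDATE b=23 (auto-commit; committed b=23)
Op 10: UPDATE b=24 (auto-commit; committed b=24)
Op 11: BEGIN: in_txn=True, pending={}
ROLLBACK at op 6 discards: ['a']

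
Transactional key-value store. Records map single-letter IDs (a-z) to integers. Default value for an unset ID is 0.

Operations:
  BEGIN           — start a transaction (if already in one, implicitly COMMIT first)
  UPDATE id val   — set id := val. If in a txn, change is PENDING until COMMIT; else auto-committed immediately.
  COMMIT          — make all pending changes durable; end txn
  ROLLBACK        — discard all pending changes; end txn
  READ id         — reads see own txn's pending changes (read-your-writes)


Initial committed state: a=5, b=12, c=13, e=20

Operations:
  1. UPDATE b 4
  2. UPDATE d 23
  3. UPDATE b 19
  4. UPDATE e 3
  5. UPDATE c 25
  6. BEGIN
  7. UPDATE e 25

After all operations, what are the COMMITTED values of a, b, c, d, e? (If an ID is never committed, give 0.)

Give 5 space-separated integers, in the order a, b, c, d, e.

Answer: 5 19 25 23 3

Derivation:
Initial committed: {a=5, b=12, c=13, e=20}
Op 1: UPDATE b=4 (auto-commit; committed b=4)
Op 2: UPDATE d=23 (auto-commit; committed d=23)
Op 3: UPDATE b=19 (auto-commit; committed b=19)
Op 4: UPDATE e=3 (auto-commit; committed e=3)
Op 5: UPDATE c=25 (auto-commit; committed c=25)
Op 6: BEGIN: in_txn=True, pending={}
Op 7: UPDATE e=25 (pending; pending now {e=25})
Final committed: {a=5, b=19, c=25, d=23, e=3}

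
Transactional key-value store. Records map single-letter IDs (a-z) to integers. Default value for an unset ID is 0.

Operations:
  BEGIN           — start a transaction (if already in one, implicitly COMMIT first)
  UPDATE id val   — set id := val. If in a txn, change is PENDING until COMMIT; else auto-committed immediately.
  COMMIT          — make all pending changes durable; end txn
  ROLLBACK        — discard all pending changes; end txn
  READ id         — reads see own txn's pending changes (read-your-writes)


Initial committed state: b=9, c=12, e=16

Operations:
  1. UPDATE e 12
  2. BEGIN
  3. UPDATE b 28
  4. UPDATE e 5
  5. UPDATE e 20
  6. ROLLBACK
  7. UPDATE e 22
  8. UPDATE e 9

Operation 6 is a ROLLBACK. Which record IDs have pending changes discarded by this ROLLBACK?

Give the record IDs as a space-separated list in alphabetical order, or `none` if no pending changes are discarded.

Answer: b e

Derivation:
Initial committed: {b=9, c=12, e=16}
Op 1: UPDATE e=12 (auto-commit; committed e=12)
Op 2: BEGIN: in_txn=True, pending={}
Op 3: UPDATE b=28 (pending; pending now {b=28})
Op 4: UPDATE e=5 (pending; pending now {b=28, e=5})
Op 5: UPDATE e=20 (pending; pending now {b=28, e=20})
Op 6: ROLLBACK: discarded pending ['b', 'e']; in_txn=False
Op 7: UPDATE e=22 (auto-commit; committed e=22)
Op 8: UPDATE e=9 (auto-commit; committed e=9)
ROLLBACK at op 6 discards: ['b', 'e']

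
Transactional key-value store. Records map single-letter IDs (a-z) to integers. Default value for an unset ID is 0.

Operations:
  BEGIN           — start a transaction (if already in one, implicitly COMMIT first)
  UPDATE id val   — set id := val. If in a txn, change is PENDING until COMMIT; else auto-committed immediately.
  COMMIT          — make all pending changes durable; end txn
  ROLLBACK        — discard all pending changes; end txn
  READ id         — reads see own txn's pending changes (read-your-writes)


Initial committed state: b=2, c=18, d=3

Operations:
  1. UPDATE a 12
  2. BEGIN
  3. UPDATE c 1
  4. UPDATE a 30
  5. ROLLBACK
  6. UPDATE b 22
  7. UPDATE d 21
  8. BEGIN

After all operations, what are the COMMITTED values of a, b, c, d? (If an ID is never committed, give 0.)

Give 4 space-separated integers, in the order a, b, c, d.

Answer: 12 22 18 21

Derivation:
Initial committed: {b=2, c=18, d=3}
Op 1: UPDATE a=12 (auto-commit; committed a=12)
Op 2: BEGIN: in_txn=True, pending={}
Op 3: UPDATE c=1 (pending; pending now {c=1})
Op 4: UPDATE a=30 (pending; pending now {a=30, c=1})
Op 5: ROLLBACK: discarded pending ['a', 'c']; in_txn=False
Op 6: UPDATE b=22 (auto-commit; committed b=22)
Op 7: UPDATE d=21 (auto-commit; committed d=21)
Op 8: BEGIN: in_txn=True, pending={}
Final committed: {a=12, b=22, c=18, d=21}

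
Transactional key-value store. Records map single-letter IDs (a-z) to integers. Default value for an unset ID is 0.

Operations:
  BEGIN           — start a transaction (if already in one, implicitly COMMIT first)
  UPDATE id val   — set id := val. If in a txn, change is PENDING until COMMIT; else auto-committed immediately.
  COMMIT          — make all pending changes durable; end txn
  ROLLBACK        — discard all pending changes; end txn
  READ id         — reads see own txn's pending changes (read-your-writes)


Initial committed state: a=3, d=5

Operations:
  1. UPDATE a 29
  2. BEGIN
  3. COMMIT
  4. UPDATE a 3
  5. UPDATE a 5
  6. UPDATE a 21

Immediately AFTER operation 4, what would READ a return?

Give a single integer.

Initial committed: {a=3, d=5}
Op 1: UPDATE a=29 (auto-commit; committed a=29)
Op 2: BEGIN: in_txn=True, pending={}
Op 3: COMMIT: merged [] into committed; committed now {a=29, d=5}
Op 4: UPDATE a=3 (auto-commit; committed a=3)
After op 4: visible(a) = 3 (pending={}, committed={a=3, d=5})

Answer: 3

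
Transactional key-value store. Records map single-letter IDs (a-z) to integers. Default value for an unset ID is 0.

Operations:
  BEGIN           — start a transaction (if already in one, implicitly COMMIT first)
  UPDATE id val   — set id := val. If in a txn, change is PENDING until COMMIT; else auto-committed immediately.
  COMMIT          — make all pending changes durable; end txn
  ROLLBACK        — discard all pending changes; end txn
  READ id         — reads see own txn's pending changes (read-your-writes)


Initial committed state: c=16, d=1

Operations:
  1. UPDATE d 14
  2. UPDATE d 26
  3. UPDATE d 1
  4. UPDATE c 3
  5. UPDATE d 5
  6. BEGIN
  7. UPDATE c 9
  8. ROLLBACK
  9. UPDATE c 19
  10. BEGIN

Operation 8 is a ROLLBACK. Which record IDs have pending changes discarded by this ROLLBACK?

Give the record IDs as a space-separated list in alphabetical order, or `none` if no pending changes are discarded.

Initial committed: {c=16, d=1}
Op 1: UPDATE d=14 (auto-commit; committed d=14)
Op 2: UPDATE d=26 (auto-commit; committed d=26)
Op 3: UPDATE d=1 (auto-commit; committed d=1)
Op 4: UPDATE c=3 (auto-commit; committed c=3)
Op 5: UPDATE d=5 (auto-commit; committed d=5)
Op 6: BEGIN: in_txn=True, pending={}
Op 7: UPDATE c=9 (pending; pending now {c=9})
Op 8: ROLLBACK: discarded pending ['c']; in_txn=False
Op 9: UPDATE c=19 (auto-commit; committed c=19)
Op 10: BEGIN: in_txn=True, pending={}
ROLLBACK at op 8 discards: ['c']

Answer: c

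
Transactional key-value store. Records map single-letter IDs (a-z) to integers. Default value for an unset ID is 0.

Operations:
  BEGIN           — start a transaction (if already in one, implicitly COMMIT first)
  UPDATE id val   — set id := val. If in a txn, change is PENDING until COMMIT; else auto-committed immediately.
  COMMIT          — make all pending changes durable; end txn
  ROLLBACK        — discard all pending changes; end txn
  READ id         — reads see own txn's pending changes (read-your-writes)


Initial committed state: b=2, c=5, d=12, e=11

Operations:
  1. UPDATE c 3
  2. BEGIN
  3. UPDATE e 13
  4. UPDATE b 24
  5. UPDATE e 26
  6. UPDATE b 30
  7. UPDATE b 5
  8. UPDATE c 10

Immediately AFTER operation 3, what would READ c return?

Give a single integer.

Initial committed: {b=2, c=5, d=12, e=11}
Op 1: UPDATE c=3 (auto-commit; committed c=3)
Op 2: BEGIN: in_txn=True, pending={}
Op 3: UPDATE e=13 (pending; pending now {e=13})
After op 3: visible(c) = 3 (pending={e=13}, committed={b=2, c=3, d=12, e=11})

Answer: 3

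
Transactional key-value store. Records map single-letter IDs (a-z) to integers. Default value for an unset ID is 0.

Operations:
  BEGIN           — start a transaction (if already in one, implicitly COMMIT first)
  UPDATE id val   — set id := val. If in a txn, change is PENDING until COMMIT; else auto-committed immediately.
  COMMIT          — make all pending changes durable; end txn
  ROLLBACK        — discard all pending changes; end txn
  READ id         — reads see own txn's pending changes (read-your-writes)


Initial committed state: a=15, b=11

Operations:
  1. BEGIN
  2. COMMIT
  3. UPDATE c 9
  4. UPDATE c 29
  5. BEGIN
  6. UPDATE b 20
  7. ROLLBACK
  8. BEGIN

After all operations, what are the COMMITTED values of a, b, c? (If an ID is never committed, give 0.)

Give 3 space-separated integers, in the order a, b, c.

Answer: 15 11 29

Derivation:
Initial committed: {a=15, b=11}
Op 1: BEGIN: in_txn=True, pending={}
Op 2: COMMIT: merged [] into committed; committed now {a=15, b=11}
Op 3: UPDATE c=9 (auto-commit; committed c=9)
Op 4: UPDATE c=29 (auto-commit; committed c=29)
Op 5: BEGIN: in_txn=True, pending={}
Op 6: UPDATE b=20 (pending; pending now {b=20})
Op 7: ROLLBACK: discarded pending ['b']; in_txn=False
Op 8: BEGIN: in_txn=True, pending={}
Final committed: {a=15, b=11, c=29}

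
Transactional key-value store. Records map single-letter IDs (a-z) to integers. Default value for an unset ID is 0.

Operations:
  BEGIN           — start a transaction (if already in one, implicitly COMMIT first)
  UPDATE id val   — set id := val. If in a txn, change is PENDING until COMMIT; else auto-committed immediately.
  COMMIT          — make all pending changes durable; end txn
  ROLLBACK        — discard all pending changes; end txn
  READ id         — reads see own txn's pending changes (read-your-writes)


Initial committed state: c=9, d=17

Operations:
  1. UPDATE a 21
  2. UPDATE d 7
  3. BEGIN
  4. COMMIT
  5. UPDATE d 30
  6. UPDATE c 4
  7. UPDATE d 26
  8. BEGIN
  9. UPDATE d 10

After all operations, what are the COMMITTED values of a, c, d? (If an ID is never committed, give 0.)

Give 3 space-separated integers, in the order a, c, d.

Answer: 21 4 26

Derivation:
Initial committed: {c=9, d=17}
Op 1: UPDATE a=21 (auto-commit; committed a=21)
Op 2: UPDATE d=7 (auto-commit; committed d=7)
Op 3: BEGIN: in_txn=True, pending={}
Op 4: COMMIT: merged [] into committed; committed now {a=21, c=9, d=7}
Op 5: UPDATE d=30 (auto-commit; committed d=30)
Op 6: UPDATE c=4 (auto-commit; committed c=4)
Op 7: UPDATE d=26 (auto-commit; committed d=26)
Op 8: BEGIN: in_txn=True, pending={}
Op 9: UPDATE d=10 (pending; pending now {d=10})
Final committed: {a=21, c=4, d=26}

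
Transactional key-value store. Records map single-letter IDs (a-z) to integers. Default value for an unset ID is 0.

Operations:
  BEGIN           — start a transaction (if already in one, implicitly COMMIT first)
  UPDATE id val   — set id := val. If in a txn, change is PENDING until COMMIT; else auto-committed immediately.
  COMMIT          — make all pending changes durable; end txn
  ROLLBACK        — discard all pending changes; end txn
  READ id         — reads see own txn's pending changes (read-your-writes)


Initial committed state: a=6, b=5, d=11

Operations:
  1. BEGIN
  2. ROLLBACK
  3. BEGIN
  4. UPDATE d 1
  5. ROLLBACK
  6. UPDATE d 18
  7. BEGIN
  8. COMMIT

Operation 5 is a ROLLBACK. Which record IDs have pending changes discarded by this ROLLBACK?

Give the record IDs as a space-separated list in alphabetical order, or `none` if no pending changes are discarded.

Initial committed: {a=6, b=5, d=11}
Op 1: BEGIN: in_txn=True, pending={}
Op 2: ROLLBACK: discarded pending []; in_txn=False
Op 3: BEGIN: in_txn=True, pending={}
Op 4: UPDATE d=1 (pending; pending now {d=1})
Op 5: ROLLBACK: discarded pending ['d']; in_txn=False
Op 6: UPDATE d=18 (auto-commit; committed d=18)
Op 7: BEGIN: in_txn=True, pending={}
Op 8: COMMIT: merged [] into committed; committed now {a=6, b=5, d=18}
ROLLBACK at op 5 discards: ['d']

Answer: d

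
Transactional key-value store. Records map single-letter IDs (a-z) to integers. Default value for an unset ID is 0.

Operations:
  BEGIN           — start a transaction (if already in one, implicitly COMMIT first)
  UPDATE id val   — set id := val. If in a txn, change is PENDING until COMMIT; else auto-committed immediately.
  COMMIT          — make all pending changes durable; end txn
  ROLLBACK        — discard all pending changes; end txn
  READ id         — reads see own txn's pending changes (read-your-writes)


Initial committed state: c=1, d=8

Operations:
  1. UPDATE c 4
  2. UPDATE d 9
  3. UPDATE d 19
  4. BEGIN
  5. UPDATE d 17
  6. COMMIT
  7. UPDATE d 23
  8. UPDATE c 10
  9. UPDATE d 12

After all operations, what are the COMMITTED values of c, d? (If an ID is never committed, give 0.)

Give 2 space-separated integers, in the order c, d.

Initial committed: {c=1, d=8}
Op 1: UPDATE c=4 (auto-commit; committed c=4)
Op 2: UPDATE d=9 (auto-commit; committed d=9)
Op 3: UPDATE d=19 (auto-commit; committed d=19)
Op 4: BEGIN: in_txn=True, pending={}
Op 5: UPDATE d=17 (pending; pending now {d=17})
Op 6: COMMIT: merged ['d'] into committed; committed now {c=4, d=17}
Op 7: UPDATE d=23 (auto-commit; committed d=23)
Op 8: UPDATE c=10 (auto-commit; committed c=10)
Op 9: UPDATE d=12 (auto-commit; committed d=12)
Final committed: {c=10, d=12}

Answer: 10 12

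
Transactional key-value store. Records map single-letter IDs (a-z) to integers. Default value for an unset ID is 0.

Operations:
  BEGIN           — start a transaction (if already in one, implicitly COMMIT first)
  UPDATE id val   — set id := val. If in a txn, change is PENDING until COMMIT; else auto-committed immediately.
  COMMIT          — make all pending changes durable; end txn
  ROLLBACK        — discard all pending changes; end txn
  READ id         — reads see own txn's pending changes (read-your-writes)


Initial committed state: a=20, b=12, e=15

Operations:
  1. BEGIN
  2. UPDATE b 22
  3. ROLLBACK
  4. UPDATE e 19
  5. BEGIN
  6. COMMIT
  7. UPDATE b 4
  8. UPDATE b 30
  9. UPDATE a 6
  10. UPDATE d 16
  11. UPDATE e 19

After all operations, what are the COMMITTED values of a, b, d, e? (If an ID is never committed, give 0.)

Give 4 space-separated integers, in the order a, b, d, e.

Initial committed: {a=20, b=12, e=15}
Op 1: BEGIN: in_txn=True, pending={}
Op 2: UPDATE b=22 (pending; pending now {b=22})
Op 3: ROLLBACK: discarded pending ['b']; in_txn=False
Op 4: UPDATE e=19 (auto-commit; committed e=19)
Op 5: BEGIN: in_txn=True, pending={}
Op 6: COMMIT: merged [] into committed; committed now {a=20, b=12, e=19}
Op 7: UPDATE b=4 (auto-commit; committed b=4)
Op 8: UPDATE b=30 (auto-commit; committed b=30)
Op 9: UPDATE a=6 (auto-commit; committed a=6)
Op 10: UPDATE d=16 (auto-commit; committed d=16)
Op 11: UPDATE e=19 (auto-commit; committed e=19)
Final committed: {a=6, b=30, d=16, e=19}

Answer: 6 30 16 19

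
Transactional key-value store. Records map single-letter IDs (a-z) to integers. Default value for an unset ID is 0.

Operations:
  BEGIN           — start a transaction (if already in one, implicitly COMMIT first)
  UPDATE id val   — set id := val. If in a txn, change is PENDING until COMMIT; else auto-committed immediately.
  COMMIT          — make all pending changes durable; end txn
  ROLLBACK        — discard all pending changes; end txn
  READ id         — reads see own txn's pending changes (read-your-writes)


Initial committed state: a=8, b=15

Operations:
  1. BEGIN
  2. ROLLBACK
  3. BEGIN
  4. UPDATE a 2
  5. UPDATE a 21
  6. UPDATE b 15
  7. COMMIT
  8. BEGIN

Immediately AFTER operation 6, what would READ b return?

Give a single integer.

Answer: 15

Derivation:
Initial committed: {a=8, b=15}
Op 1: BEGIN: in_txn=True, pending={}
Op 2: ROLLBACK: discarded pending []; in_txn=False
Op 3: BEGIN: in_txn=True, pending={}
Op 4: UPDATE a=2 (pending; pending now {a=2})
Op 5: UPDATE a=21 (pending; pending now {a=21})
Op 6: UPDATE b=15 (pending; pending now {a=21, b=15})
After op 6: visible(b) = 15 (pending={a=21, b=15}, committed={a=8, b=15})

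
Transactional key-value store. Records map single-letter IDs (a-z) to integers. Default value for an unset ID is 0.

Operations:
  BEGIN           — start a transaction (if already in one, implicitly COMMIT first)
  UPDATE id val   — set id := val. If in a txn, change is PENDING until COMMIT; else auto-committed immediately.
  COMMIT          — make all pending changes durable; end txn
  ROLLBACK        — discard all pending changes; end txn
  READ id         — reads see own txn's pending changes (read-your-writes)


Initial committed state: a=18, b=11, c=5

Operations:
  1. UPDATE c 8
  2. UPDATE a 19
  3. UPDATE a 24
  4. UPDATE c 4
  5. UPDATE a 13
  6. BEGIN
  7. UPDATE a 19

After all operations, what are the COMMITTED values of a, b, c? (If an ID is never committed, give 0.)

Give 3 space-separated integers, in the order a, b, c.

Answer: 13 11 4

Derivation:
Initial committed: {a=18, b=11, c=5}
Op 1: UPDATE c=8 (auto-commit; committed c=8)
Op 2: UPDATE a=19 (auto-commit; committed a=19)
Op 3: UPDATE a=24 (auto-commit; committed a=24)
Op 4: UPDATE c=4 (auto-commit; committed c=4)
Op 5: UPDATE a=13 (auto-commit; committed a=13)
Op 6: BEGIN: in_txn=True, pending={}
Op 7: UPDATE a=19 (pending; pending now {a=19})
Final committed: {a=13, b=11, c=4}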